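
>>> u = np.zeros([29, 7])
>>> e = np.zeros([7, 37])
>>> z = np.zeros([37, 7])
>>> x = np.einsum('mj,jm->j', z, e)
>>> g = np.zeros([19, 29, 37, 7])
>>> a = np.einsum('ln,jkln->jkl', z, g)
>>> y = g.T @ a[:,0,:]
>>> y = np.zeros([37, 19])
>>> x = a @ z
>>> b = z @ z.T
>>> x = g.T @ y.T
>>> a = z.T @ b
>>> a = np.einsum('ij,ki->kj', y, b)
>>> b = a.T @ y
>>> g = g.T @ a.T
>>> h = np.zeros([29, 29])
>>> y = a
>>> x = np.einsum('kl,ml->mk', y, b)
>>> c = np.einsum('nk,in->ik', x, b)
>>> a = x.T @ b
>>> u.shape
(29, 7)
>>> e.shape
(7, 37)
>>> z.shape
(37, 7)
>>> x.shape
(19, 37)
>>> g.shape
(7, 37, 29, 37)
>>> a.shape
(37, 19)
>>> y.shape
(37, 19)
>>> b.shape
(19, 19)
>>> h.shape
(29, 29)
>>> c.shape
(19, 37)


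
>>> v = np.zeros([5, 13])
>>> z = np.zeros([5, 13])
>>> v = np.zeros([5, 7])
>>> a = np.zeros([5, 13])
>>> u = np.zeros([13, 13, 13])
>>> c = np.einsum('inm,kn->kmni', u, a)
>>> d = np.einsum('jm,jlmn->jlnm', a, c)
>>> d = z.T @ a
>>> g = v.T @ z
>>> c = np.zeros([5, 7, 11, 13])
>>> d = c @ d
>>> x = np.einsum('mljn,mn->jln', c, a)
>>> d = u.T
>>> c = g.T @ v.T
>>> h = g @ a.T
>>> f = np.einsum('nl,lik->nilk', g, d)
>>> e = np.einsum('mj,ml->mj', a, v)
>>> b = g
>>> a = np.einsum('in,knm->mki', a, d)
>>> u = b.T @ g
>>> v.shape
(5, 7)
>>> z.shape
(5, 13)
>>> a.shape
(13, 13, 5)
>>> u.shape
(13, 13)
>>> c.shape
(13, 5)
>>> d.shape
(13, 13, 13)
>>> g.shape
(7, 13)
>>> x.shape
(11, 7, 13)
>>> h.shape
(7, 5)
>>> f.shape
(7, 13, 13, 13)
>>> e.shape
(5, 13)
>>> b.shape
(7, 13)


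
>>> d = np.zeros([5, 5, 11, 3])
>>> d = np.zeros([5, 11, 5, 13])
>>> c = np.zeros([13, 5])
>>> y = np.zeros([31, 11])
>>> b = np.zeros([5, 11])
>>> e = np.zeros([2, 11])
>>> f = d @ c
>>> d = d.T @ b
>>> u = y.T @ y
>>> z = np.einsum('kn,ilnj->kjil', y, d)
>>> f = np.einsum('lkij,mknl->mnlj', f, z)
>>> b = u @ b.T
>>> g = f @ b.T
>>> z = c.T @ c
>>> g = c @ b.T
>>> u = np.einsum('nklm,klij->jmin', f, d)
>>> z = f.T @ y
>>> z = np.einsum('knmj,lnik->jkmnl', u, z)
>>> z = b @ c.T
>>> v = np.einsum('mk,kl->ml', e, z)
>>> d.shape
(13, 5, 11, 11)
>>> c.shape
(13, 5)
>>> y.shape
(31, 11)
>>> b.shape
(11, 5)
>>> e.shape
(2, 11)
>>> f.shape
(31, 13, 5, 5)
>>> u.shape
(11, 5, 11, 31)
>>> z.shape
(11, 13)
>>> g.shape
(13, 11)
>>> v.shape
(2, 13)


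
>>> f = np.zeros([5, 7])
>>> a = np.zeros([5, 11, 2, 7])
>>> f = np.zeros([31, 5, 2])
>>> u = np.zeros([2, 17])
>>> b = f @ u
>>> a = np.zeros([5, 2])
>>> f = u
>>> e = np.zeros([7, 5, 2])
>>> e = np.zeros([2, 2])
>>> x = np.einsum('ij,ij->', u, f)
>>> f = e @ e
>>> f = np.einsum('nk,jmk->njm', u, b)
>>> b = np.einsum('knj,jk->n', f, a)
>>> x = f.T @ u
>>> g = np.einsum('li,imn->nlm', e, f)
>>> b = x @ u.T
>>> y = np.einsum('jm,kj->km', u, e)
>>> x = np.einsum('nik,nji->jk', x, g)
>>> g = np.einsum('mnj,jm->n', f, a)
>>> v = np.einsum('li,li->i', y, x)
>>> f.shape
(2, 31, 5)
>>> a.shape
(5, 2)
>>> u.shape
(2, 17)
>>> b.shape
(5, 31, 2)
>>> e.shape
(2, 2)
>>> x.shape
(2, 17)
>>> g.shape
(31,)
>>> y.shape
(2, 17)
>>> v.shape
(17,)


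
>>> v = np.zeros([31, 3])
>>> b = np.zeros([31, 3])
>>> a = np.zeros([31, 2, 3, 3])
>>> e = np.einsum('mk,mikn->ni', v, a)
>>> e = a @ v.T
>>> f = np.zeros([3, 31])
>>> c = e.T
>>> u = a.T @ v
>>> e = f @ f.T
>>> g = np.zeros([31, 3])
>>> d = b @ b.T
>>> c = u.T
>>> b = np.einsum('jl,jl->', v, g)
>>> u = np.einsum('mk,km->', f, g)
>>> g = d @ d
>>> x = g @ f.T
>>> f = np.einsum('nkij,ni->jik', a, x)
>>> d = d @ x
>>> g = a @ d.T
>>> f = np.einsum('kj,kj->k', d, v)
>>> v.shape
(31, 3)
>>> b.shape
()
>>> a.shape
(31, 2, 3, 3)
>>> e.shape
(3, 3)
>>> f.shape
(31,)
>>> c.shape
(3, 2, 3, 3)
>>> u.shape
()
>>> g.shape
(31, 2, 3, 31)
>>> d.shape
(31, 3)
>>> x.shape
(31, 3)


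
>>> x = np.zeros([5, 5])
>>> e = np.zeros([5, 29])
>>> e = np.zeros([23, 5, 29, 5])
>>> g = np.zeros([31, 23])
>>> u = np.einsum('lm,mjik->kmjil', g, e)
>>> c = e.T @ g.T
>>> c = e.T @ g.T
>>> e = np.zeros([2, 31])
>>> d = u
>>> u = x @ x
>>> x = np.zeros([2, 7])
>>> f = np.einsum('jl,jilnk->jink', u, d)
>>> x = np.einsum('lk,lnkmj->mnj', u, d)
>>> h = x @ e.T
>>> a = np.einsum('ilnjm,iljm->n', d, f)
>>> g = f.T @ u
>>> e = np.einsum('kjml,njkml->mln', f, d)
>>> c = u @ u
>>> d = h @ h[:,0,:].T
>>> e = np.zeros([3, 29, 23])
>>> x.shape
(29, 23, 31)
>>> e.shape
(3, 29, 23)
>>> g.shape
(31, 29, 23, 5)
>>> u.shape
(5, 5)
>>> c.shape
(5, 5)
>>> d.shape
(29, 23, 29)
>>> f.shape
(5, 23, 29, 31)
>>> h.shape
(29, 23, 2)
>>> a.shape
(5,)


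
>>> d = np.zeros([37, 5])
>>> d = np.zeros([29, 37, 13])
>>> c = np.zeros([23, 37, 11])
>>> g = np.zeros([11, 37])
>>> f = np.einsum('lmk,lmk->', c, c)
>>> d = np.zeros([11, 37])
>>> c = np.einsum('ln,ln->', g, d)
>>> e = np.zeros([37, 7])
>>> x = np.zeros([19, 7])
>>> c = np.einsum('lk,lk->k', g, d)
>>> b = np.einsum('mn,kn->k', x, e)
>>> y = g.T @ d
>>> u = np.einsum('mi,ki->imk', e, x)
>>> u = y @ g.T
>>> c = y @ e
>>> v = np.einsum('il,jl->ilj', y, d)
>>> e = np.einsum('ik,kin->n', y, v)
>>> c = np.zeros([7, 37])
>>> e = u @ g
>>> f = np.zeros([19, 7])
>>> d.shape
(11, 37)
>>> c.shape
(7, 37)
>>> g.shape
(11, 37)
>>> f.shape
(19, 7)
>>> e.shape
(37, 37)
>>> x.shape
(19, 7)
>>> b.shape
(37,)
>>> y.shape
(37, 37)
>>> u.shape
(37, 11)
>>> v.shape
(37, 37, 11)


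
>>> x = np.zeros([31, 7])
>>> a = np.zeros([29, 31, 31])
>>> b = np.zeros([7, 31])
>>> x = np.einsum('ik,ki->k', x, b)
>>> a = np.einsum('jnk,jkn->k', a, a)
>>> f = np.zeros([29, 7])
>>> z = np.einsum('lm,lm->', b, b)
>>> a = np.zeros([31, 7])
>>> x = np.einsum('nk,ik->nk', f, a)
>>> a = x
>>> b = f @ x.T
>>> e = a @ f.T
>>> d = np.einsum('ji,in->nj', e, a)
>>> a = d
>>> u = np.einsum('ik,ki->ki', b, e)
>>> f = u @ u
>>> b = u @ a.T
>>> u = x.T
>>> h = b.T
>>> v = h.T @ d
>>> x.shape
(29, 7)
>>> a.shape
(7, 29)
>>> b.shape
(29, 7)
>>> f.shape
(29, 29)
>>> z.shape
()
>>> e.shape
(29, 29)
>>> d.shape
(7, 29)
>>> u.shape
(7, 29)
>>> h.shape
(7, 29)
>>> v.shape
(29, 29)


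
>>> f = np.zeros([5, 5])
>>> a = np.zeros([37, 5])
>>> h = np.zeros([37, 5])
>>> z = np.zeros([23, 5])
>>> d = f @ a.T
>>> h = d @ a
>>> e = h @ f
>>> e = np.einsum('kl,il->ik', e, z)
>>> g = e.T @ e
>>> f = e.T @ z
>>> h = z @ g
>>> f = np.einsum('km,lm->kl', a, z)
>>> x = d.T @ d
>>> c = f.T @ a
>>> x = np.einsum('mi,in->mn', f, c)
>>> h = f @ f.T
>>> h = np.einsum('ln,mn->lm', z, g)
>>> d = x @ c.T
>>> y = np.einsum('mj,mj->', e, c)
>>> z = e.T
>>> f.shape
(37, 23)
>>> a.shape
(37, 5)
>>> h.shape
(23, 5)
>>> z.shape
(5, 23)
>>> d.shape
(37, 23)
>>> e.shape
(23, 5)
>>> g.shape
(5, 5)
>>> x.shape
(37, 5)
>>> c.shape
(23, 5)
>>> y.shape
()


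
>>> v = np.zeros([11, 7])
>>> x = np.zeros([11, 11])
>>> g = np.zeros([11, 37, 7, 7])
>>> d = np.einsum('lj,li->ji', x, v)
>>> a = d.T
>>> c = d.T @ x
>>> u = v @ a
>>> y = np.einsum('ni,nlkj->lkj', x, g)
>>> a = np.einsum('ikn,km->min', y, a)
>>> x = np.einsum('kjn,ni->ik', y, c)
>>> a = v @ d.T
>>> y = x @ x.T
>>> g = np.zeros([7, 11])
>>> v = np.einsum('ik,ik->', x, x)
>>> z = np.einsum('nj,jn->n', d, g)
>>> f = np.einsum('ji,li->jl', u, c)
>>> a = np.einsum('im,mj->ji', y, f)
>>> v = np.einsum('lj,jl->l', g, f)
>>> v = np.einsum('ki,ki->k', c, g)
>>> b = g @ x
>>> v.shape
(7,)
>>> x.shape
(11, 37)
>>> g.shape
(7, 11)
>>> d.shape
(11, 7)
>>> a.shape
(7, 11)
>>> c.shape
(7, 11)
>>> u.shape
(11, 11)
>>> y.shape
(11, 11)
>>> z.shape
(11,)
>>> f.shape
(11, 7)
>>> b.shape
(7, 37)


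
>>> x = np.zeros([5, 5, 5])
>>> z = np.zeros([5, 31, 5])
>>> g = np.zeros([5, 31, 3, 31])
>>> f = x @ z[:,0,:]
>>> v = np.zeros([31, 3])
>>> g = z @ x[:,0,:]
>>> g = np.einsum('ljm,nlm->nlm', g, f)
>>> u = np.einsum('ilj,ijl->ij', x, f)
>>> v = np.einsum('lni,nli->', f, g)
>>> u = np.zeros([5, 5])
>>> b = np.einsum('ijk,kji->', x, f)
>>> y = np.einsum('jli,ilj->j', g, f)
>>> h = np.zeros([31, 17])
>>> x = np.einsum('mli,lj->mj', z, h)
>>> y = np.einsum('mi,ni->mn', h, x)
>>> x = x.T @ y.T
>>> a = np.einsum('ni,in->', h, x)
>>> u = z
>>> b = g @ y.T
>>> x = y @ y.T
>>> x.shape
(31, 31)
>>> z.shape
(5, 31, 5)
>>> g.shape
(5, 5, 5)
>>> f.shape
(5, 5, 5)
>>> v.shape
()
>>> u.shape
(5, 31, 5)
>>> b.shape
(5, 5, 31)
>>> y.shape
(31, 5)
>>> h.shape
(31, 17)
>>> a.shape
()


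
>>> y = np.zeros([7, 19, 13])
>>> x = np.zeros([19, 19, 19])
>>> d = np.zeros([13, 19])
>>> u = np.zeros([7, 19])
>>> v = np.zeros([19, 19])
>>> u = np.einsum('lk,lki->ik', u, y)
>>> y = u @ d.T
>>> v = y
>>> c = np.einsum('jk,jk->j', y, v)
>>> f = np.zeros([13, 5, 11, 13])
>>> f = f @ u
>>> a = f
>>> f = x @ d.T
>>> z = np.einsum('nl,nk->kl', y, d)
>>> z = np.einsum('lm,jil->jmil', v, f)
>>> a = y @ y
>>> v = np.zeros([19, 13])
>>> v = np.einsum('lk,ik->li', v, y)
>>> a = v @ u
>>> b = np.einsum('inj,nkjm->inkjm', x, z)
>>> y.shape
(13, 13)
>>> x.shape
(19, 19, 19)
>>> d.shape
(13, 19)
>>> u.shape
(13, 19)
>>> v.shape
(19, 13)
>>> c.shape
(13,)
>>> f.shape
(19, 19, 13)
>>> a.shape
(19, 19)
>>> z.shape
(19, 13, 19, 13)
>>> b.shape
(19, 19, 13, 19, 13)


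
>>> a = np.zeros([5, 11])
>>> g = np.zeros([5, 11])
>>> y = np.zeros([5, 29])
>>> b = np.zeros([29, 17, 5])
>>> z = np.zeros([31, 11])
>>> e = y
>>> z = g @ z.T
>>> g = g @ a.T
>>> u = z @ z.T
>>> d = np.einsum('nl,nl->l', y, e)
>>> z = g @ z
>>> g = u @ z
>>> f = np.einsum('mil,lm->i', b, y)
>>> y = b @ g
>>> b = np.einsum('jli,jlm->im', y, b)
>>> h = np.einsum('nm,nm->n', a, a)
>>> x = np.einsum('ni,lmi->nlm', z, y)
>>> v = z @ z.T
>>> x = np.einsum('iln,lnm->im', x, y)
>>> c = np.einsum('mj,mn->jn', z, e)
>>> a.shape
(5, 11)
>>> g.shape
(5, 31)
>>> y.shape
(29, 17, 31)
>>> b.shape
(31, 5)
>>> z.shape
(5, 31)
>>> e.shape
(5, 29)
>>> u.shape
(5, 5)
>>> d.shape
(29,)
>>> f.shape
(17,)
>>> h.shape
(5,)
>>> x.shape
(5, 31)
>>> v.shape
(5, 5)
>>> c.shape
(31, 29)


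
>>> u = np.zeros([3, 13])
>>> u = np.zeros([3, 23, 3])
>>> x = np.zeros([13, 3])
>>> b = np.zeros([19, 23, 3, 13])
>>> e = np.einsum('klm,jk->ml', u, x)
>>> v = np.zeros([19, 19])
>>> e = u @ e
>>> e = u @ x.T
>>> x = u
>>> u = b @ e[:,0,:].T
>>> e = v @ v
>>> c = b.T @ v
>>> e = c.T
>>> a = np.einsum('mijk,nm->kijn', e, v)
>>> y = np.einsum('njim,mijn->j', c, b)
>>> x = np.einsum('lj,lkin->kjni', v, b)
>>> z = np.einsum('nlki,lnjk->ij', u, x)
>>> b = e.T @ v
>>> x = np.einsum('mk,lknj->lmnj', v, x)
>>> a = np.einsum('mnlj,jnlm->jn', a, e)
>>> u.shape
(19, 23, 3, 3)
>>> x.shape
(23, 19, 13, 3)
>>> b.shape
(13, 3, 23, 19)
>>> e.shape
(19, 23, 3, 13)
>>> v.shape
(19, 19)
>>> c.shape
(13, 3, 23, 19)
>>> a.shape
(19, 23)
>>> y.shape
(3,)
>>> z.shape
(3, 13)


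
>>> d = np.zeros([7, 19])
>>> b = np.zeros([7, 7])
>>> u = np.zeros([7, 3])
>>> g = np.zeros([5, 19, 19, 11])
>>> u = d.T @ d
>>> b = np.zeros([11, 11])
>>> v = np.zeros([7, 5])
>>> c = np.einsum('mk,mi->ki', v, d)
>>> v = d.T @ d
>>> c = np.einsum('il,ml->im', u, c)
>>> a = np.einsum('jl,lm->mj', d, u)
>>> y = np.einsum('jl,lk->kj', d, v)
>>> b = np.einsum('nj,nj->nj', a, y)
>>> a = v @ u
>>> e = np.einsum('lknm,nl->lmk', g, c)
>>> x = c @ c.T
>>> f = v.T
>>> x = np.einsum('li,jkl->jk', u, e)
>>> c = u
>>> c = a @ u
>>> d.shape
(7, 19)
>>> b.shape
(19, 7)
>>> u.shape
(19, 19)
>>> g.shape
(5, 19, 19, 11)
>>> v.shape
(19, 19)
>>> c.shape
(19, 19)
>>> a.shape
(19, 19)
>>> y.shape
(19, 7)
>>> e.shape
(5, 11, 19)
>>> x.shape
(5, 11)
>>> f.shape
(19, 19)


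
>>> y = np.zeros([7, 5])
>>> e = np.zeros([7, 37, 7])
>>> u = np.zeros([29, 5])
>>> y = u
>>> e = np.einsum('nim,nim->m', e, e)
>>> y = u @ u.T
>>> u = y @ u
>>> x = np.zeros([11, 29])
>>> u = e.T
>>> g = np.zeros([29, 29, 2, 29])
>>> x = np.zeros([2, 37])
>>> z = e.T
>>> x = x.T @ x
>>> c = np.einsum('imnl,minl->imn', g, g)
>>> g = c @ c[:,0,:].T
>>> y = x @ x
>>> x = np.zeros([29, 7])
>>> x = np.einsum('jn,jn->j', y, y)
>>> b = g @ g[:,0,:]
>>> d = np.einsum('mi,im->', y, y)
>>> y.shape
(37, 37)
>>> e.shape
(7,)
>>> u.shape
(7,)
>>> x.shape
(37,)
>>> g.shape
(29, 29, 29)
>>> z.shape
(7,)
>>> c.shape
(29, 29, 2)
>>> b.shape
(29, 29, 29)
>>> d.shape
()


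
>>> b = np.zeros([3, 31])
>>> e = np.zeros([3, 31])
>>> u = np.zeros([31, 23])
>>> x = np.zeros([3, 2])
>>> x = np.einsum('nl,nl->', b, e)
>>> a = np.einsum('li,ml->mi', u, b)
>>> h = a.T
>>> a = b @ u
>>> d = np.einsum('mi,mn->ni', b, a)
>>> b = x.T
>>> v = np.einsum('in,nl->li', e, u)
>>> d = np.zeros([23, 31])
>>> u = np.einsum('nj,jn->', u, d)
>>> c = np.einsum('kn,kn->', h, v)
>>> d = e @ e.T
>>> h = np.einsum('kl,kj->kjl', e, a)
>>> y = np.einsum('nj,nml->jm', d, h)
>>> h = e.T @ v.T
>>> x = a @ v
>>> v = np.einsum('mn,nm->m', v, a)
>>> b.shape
()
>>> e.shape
(3, 31)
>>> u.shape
()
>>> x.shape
(3, 3)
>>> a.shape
(3, 23)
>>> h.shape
(31, 23)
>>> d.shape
(3, 3)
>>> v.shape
(23,)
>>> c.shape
()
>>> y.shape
(3, 23)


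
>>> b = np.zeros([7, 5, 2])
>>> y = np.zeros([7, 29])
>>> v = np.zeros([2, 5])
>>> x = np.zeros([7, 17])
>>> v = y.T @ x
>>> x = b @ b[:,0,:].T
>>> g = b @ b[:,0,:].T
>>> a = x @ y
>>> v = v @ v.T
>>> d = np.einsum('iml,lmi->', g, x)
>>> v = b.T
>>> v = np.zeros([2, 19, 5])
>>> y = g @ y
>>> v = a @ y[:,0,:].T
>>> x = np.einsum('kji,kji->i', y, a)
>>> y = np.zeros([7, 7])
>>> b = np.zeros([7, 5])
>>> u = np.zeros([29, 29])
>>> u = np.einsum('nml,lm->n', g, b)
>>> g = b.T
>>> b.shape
(7, 5)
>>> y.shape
(7, 7)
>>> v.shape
(7, 5, 7)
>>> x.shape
(29,)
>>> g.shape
(5, 7)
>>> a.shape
(7, 5, 29)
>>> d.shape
()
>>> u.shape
(7,)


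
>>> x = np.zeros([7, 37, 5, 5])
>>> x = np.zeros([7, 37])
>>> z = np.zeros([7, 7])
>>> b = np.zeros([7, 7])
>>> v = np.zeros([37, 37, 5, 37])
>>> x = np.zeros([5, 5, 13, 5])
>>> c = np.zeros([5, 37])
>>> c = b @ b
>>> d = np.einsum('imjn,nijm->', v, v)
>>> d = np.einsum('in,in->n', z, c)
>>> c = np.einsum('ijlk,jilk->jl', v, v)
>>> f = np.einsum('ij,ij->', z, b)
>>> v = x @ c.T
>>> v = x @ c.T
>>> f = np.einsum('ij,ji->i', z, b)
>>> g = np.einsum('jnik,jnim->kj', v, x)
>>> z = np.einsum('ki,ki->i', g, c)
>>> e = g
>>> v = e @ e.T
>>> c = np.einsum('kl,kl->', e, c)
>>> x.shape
(5, 5, 13, 5)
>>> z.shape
(5,)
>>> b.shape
(7, 7)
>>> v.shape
(37, 37)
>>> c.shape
()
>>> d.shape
(7,)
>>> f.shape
(7,)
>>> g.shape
(37, 5)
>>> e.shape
(37, 5)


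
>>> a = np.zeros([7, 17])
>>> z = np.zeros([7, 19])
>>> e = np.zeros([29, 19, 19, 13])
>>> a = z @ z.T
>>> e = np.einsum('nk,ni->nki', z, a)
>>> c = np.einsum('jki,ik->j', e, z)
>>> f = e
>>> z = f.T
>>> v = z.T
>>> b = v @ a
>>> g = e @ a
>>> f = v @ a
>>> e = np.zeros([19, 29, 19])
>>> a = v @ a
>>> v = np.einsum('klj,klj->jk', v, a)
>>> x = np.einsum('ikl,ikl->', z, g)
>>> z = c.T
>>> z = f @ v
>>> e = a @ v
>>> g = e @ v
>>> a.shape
(7, 19, 7)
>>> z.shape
(7, 19, 7)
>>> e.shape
(7, 19, 7)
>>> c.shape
(7,)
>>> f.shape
(7, 19, 7)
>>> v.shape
(7, 7)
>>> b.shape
(7, 19, 7)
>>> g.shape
(7, 19, 7)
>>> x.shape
()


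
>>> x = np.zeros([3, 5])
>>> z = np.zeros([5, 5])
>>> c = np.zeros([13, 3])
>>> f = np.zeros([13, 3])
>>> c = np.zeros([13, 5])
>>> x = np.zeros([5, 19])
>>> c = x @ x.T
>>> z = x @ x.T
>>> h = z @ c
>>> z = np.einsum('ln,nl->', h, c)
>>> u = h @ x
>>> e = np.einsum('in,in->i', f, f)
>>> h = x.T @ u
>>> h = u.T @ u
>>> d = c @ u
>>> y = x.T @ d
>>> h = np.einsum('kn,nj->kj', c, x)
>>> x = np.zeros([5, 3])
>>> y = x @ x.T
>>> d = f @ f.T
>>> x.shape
(5, 3)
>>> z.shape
()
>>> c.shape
(5, 5)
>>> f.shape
(13, 3)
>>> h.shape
(5, 19)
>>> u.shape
(5, 19)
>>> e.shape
(13,)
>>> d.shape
(13, 13)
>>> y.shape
(5, 5)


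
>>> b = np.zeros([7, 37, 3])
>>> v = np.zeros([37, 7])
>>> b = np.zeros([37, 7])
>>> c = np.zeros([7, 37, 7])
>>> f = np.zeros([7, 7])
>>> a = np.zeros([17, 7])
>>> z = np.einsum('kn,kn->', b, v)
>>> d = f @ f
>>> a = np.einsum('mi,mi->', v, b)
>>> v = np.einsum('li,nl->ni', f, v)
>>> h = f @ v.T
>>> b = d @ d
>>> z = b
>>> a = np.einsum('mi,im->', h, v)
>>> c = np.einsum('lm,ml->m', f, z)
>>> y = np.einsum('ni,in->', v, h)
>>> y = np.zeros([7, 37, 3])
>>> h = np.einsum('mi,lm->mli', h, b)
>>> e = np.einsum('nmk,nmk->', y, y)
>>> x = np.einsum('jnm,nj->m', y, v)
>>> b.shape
(7, 7)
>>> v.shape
(37, 7)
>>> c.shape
(7,)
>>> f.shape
(7, 7)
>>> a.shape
()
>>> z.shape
(7, 7)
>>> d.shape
(7, 7)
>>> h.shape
(7, 7, 37)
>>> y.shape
(7, 37, 3)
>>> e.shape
()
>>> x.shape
(3,)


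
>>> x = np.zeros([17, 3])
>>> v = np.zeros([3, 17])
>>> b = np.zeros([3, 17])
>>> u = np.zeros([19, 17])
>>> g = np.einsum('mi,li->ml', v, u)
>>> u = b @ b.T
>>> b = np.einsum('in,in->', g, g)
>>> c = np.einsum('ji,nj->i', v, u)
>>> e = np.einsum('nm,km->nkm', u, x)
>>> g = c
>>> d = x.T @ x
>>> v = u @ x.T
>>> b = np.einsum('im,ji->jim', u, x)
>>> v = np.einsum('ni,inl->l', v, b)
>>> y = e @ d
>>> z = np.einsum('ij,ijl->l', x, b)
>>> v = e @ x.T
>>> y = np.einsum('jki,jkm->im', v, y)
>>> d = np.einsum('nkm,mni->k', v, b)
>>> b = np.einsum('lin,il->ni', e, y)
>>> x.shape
(17, 3)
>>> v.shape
(3, 17, 17)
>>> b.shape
(3, 17)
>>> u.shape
(3, 3)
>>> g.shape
(17,)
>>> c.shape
(17,)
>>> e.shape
(3, 17, 3)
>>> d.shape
(17,)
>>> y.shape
(17, 3)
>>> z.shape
(3,)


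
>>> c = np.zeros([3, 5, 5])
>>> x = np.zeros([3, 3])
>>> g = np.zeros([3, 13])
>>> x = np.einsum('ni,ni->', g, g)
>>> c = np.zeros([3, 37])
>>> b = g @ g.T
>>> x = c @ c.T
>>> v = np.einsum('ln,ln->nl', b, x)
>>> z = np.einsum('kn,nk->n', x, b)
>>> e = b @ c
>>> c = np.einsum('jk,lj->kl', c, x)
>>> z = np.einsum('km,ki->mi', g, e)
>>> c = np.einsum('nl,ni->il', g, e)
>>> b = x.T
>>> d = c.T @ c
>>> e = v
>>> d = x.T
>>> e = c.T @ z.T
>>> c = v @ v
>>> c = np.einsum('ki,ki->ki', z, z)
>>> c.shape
(13, 37)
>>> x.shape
(3, 3)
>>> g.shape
(3, 13)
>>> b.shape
(3, 3)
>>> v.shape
(3, 3)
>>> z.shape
(13, 37)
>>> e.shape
(13, 13)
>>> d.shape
(3, 3)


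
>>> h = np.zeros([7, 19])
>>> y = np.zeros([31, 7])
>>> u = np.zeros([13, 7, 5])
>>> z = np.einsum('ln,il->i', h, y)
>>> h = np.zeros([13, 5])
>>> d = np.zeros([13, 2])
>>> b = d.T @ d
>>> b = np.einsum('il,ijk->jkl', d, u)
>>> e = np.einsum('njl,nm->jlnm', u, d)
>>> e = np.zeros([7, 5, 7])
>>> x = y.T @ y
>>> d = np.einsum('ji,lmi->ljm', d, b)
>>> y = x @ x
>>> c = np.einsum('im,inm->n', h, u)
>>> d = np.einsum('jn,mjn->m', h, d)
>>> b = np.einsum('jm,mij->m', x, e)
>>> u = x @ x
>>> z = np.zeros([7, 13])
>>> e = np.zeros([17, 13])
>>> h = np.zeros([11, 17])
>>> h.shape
(11, 17)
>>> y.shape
(7, 7)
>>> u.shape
(7, 7)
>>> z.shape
(7, 13)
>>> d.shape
(7,)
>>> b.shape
(7,)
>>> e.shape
(17, 13)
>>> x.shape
(7, 7)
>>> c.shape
(7,)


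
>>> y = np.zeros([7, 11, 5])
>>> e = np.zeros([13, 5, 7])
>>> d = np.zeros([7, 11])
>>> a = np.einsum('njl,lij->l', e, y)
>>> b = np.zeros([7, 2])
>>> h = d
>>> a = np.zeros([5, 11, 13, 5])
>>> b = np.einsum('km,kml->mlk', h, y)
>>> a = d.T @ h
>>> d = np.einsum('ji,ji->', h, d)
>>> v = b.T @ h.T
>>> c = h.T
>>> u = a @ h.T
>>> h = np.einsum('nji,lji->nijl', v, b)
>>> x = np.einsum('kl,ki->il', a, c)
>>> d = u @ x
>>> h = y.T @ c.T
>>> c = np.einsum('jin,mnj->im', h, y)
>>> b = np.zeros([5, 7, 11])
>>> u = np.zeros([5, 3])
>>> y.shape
(7, 11, 5)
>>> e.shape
(13, 5, 7)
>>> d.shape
(11, 11)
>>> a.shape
(11, 11)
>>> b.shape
(5, 7, 11)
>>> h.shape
(5, 11, 11)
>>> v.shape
(7, 5, 7)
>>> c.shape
(11, 7)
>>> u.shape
(5, 3)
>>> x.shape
(7, 11)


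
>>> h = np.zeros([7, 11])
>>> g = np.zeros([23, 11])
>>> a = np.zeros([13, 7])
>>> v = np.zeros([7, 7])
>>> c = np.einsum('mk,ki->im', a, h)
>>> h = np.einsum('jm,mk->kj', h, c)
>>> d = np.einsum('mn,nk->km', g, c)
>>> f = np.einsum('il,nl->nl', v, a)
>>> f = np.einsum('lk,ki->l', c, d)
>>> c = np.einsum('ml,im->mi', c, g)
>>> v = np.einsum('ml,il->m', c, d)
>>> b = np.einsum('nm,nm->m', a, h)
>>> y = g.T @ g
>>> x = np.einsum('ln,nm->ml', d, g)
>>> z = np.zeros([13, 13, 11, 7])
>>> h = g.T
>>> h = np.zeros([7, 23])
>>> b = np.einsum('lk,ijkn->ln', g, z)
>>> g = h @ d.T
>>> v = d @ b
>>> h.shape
(7, 23)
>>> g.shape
(7, 13)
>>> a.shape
(13, 7)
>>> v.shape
(13, 7)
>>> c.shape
(11, 23)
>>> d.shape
(13, 23)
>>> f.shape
(11,)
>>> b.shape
(23, 7)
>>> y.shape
(11, 11)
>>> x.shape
(11, 13)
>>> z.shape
(13, 13, 11, 7)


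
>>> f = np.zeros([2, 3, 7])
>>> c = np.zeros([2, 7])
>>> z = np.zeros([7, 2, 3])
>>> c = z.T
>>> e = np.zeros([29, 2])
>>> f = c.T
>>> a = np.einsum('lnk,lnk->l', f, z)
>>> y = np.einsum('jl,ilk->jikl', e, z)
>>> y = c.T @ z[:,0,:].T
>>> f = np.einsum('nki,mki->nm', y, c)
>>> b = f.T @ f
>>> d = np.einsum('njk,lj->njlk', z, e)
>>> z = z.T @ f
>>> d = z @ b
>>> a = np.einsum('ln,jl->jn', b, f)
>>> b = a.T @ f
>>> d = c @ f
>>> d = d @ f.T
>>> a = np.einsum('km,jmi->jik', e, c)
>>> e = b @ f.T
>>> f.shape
(7, 3)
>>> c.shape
(3, 2, 7)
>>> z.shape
(3, 2, 3)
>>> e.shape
(3, 7)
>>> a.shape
(3, 7, 29)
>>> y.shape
(7, 2, 7)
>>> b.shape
(3, 3)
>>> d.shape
(3, 2, 7)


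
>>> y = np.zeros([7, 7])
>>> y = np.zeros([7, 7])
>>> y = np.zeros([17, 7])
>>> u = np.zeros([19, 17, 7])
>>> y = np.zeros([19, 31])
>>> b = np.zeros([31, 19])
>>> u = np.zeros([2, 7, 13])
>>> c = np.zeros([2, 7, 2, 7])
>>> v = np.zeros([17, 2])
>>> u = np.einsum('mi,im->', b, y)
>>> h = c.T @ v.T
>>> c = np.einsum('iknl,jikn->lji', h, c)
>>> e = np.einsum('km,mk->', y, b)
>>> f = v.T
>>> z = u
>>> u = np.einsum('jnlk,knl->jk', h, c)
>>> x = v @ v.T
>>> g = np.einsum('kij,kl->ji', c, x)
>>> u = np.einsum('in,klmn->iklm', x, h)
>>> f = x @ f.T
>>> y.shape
(19, 31)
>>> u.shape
(17, 7, 2, 7)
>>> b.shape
(31, 19)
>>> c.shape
(17, 2, 7)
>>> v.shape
(17, 2)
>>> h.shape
(7, 2, 7, 17)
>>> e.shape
()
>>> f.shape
(17, 2)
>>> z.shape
()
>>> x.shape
(17, 17)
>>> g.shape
(7, 2)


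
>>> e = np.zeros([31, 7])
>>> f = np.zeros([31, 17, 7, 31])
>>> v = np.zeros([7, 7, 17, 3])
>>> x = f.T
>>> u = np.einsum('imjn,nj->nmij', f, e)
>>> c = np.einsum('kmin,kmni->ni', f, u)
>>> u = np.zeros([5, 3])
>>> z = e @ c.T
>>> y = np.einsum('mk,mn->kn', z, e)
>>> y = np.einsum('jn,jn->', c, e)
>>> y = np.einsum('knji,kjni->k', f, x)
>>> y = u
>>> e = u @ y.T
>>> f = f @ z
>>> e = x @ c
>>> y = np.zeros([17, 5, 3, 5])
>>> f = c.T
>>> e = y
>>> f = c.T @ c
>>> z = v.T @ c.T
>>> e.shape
(17, 5, 3, 5)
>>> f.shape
(7, 7)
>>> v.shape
(7, 7, 17, 3)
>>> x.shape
(31, 7, 17, 31)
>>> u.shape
(5, 3)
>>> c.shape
(31, 7)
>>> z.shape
(3, 17, 7, 31)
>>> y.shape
(17, 5, 3, 5)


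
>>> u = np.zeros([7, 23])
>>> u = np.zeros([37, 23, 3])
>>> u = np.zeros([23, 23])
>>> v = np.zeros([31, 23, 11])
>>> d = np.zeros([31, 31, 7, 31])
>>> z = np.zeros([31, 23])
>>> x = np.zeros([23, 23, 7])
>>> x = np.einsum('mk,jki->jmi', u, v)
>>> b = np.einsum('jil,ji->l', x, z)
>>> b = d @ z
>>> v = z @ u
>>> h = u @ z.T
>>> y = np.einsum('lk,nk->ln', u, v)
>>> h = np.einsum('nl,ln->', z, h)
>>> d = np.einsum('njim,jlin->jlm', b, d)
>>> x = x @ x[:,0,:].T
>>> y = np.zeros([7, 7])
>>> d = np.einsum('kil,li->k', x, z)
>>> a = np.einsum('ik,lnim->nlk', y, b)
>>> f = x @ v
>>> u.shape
(23, 23)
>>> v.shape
(31, 23)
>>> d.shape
(31,)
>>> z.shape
(31, 23)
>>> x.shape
(31, 23, 31)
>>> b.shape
(31, 31, 7, 23)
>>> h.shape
()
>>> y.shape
(7, 7)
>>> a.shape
(31, 31, 7)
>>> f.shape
(31, 23, 23)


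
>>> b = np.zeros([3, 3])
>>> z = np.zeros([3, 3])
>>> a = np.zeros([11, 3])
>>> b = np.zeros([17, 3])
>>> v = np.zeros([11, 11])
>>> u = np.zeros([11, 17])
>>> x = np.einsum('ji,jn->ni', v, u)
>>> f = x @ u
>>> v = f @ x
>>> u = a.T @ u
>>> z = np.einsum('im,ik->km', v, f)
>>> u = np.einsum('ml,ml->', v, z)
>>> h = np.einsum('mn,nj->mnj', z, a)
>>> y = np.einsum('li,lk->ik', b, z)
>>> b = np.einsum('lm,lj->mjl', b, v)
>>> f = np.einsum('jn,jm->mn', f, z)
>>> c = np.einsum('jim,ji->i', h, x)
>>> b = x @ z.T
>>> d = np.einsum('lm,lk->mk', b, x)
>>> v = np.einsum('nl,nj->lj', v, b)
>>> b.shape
(17, 17)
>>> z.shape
(17, 11)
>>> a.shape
(11, 3)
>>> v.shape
(11, 17)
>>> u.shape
()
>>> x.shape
(17, 11)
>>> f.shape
(11, 17)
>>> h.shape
(17, 11, 3)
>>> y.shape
(3, 11)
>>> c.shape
(11,)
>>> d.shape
(17, 11)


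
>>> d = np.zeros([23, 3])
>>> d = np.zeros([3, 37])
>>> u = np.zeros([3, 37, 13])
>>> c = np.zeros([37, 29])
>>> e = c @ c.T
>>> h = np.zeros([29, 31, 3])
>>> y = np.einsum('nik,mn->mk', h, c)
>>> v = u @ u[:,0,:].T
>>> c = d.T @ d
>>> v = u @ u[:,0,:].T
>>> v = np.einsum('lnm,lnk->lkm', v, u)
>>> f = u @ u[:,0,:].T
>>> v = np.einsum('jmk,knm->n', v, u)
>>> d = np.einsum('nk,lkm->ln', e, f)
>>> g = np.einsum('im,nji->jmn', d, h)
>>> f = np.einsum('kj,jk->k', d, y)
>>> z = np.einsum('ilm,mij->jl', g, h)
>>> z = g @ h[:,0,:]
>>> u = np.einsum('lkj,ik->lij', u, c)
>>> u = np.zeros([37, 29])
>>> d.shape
(3, 37)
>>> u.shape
(37, 29)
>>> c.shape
(37, 37)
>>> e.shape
(37, 37)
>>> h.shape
(29, 31, 3)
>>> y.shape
(37, 3)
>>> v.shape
(37,)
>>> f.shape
(3,)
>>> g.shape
(31, 37, 29)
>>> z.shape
(31, 37, 3)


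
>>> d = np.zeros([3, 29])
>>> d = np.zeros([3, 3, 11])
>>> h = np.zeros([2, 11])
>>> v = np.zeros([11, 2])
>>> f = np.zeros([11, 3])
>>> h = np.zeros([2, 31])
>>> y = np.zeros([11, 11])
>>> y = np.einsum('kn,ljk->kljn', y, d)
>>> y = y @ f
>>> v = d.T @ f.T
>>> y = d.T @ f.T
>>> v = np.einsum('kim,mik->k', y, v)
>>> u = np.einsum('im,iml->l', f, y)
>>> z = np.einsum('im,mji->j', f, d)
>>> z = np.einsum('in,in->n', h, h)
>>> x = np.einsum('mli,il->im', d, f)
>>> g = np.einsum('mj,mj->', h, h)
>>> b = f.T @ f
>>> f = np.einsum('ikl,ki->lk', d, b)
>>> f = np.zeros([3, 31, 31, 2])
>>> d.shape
(3, 3, 11)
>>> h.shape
(2, 31)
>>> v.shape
(11,)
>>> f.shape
(3, 31, 31, 2)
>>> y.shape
(11, 3, 11)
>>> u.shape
(11,)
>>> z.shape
(31,)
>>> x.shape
(11, 3)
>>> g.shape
()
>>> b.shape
(3, 3)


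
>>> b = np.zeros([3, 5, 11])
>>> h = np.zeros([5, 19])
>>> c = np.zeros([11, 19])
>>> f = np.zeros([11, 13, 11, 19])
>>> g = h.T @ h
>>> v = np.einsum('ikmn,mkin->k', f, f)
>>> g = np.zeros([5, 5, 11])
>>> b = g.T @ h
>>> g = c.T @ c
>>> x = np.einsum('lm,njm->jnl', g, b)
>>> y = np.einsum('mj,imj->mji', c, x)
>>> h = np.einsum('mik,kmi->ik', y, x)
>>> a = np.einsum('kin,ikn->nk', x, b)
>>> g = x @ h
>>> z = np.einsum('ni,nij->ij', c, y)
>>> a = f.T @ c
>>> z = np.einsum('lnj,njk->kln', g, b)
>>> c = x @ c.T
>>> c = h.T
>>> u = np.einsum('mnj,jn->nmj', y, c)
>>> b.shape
(11, 5, 19)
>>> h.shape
(19, 5)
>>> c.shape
(5, 19)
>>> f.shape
(11, 13, 11, 19)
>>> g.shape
(5, 11, 5)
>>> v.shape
(13,)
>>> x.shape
(5, 11, 19)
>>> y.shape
(11, 19, 5)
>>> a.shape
(19, 11, 13, 19)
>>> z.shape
(19, 5, 11)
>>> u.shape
(19, 11, 5)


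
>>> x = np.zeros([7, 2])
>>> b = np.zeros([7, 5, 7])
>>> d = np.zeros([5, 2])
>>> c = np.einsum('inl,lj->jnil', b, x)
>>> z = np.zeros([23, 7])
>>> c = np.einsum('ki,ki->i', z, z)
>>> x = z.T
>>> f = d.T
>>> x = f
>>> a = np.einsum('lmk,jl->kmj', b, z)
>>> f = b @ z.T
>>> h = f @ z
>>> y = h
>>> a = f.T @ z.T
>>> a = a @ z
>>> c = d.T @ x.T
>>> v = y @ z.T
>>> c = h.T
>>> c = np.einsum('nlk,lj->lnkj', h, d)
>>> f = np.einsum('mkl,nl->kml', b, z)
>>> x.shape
(2, 5)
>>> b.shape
(7, 5, 7)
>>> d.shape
(5, 2)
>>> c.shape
(5, 7, 7, 2)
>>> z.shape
(23, 7)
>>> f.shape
(5, 7, 7)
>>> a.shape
(23, 5, 7)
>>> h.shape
(7, 5, 7)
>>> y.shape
(7, 5, 7)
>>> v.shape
(7, 5, 23)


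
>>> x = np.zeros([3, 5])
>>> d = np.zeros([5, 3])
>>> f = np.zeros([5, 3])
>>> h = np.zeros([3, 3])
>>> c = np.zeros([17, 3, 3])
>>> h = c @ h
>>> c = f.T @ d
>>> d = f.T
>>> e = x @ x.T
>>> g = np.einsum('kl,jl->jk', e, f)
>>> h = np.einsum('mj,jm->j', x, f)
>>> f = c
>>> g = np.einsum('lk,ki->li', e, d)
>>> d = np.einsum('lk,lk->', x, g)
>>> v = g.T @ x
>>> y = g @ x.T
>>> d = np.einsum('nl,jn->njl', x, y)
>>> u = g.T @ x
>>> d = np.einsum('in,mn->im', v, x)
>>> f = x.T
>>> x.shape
(3, 5)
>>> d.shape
(5, 3)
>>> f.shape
(5, 3)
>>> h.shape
(5,)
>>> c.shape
(3, 3)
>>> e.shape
(3, 3)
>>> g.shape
(3, 5)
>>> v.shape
(5, 5)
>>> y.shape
(3, 3)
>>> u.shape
(5, 5)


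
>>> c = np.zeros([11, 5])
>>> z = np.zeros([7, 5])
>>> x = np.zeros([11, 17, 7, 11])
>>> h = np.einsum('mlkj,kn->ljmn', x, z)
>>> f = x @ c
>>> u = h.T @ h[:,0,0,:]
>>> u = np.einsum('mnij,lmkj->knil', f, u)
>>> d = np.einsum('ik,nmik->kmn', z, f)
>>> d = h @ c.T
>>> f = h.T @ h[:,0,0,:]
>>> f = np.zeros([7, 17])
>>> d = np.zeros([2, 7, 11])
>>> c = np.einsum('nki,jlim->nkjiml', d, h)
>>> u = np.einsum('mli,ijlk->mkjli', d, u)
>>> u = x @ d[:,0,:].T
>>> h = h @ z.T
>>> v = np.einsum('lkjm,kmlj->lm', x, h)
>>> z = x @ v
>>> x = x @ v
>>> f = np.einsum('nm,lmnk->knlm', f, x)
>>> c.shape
(2, 7, 17, 11, 5, 11)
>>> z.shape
(11, 17, 7, 11)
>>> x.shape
(11, 17, 7, 11)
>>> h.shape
(17, 11, 11, 7)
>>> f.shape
(11, 7, 11, 17)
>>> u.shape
(11, 17, 7, 2)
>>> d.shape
(2, 7, 11)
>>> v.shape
(11, 11)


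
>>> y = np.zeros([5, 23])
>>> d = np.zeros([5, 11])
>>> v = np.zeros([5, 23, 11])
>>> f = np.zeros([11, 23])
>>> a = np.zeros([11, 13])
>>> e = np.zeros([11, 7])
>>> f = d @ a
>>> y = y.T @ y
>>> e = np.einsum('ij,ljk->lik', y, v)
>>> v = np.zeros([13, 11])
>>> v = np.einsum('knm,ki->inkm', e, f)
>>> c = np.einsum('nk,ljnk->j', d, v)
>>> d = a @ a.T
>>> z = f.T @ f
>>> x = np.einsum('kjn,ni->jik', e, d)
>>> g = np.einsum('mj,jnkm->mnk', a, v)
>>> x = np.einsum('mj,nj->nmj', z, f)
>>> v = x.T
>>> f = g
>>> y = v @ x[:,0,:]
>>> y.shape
(13, 13, 13)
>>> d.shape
(11, 11)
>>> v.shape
(13, 13, 5)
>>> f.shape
(11, 23, 5)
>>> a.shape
(11, 13)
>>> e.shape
(5, 23, 11)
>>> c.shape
(23,)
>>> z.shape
(13, 13)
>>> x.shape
(5, 13, 13)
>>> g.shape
(11, 23, 5)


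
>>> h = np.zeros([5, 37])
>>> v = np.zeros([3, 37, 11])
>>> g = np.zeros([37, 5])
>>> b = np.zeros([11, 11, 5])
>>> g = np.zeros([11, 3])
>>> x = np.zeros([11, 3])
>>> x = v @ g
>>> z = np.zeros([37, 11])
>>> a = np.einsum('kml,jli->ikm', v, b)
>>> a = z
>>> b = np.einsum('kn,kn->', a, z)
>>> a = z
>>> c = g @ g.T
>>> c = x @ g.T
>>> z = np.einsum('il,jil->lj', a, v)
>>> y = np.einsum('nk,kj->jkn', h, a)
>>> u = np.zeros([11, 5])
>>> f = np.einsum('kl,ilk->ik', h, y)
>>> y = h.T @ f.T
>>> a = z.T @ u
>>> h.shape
(5, 37)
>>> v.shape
(3, 37, 11)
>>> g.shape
(11, 3)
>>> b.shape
()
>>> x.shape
(3, 37, 3)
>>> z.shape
(11, 3)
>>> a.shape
(3, 5)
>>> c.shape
(3, 37, 11)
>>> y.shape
(37, 11)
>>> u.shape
(11, 5)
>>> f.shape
(11, 5)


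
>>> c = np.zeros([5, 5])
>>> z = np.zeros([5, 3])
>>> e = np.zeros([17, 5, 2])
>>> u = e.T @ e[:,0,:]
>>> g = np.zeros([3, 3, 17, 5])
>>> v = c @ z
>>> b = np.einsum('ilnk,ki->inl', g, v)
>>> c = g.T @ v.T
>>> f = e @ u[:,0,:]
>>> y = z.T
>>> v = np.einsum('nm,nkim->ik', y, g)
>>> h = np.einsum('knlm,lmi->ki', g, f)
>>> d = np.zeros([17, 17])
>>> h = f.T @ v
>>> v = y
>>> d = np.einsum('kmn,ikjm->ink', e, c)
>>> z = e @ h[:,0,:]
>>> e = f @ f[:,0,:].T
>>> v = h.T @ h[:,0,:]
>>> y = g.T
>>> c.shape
(5, 17, 3, 5)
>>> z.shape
(17, 5, 3)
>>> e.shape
(17, 5, 17)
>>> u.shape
(2, 5, 2)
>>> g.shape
(3, 3, 17, 5)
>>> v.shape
(3, 5, 3)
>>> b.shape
(3, 17, 3)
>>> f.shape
(17, 5, 2)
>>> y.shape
(5, 17, 3, 3)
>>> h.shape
(2, 5, 3)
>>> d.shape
(5, 2, 17)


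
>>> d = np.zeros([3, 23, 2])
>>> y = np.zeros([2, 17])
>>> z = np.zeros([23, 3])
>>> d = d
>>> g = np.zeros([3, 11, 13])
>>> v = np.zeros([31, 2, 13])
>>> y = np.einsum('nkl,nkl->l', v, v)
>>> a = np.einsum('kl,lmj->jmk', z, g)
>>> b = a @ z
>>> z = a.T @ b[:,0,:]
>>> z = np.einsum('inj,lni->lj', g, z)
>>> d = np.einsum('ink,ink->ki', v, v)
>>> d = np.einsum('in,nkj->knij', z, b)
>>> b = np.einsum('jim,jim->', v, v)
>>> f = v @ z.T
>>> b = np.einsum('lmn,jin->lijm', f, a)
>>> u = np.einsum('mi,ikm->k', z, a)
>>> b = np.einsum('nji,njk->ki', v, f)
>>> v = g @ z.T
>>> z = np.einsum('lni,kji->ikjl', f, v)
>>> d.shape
(11, 13, 23, 3)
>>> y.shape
(13,)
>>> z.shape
(23, 3, 11, 31)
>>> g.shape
(3, 11, 13)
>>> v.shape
(3, 11, 23)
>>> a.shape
(13, 11, 23)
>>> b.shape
(23, 13)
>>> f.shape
(31, 2, 23)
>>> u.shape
(11,)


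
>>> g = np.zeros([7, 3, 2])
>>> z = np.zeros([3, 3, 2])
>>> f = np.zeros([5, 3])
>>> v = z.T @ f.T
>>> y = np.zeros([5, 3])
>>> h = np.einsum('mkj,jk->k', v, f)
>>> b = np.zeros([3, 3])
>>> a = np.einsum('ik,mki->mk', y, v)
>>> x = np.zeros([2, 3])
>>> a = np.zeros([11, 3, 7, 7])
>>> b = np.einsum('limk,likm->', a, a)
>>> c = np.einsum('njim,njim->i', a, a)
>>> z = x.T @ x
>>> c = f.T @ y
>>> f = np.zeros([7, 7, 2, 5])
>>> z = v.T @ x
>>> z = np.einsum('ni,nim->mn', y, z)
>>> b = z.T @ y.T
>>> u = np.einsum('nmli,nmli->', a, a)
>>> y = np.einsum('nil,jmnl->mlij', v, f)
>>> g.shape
(7, 3, 2)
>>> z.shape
(3, 5)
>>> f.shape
(7, 7, 2, 5)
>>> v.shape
(2, 3, 5)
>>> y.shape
(7, 5, 3, 7)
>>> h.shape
(3,)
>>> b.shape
(5, 5)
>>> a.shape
(11, 3, 7, 7)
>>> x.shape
(2, 3)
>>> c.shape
(3, 3)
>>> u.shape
()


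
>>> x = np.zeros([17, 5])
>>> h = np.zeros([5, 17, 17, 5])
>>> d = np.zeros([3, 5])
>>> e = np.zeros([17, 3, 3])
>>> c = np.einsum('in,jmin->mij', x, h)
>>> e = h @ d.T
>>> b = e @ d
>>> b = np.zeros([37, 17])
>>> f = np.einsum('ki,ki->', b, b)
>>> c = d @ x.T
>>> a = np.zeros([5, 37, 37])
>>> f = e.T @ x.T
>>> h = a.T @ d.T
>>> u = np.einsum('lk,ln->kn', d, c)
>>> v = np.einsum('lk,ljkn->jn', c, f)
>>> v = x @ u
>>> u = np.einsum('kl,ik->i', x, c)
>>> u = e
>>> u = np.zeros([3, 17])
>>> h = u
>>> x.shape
(17, 5)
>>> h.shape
(3, 17)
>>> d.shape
(3, 5)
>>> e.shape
(5, 17, 17, 3)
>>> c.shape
(3, 17)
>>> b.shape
(37, 17)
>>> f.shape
(3, 17, 17, 17)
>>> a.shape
(5, 37, 37)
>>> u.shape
(3, 17)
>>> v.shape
(17, 17)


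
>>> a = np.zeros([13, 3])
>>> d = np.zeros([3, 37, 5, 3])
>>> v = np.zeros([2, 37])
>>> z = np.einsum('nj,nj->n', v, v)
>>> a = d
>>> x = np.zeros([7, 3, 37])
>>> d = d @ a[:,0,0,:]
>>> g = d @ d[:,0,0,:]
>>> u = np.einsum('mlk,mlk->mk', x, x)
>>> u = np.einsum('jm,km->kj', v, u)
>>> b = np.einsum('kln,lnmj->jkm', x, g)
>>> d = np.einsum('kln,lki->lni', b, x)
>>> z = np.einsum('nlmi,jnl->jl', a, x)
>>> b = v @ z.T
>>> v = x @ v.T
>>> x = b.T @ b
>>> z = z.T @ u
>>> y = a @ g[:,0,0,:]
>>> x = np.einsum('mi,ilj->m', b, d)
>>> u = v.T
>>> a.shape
(3, 37, 5, 3)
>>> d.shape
(7, 5, 37)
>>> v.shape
(7, 3, 2)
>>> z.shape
(37, 2)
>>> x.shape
(2,)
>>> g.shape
(3, 37, 5, 3)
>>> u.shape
(2, 3, 7)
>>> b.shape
(2, 7)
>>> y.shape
(3, 37, 5, 3)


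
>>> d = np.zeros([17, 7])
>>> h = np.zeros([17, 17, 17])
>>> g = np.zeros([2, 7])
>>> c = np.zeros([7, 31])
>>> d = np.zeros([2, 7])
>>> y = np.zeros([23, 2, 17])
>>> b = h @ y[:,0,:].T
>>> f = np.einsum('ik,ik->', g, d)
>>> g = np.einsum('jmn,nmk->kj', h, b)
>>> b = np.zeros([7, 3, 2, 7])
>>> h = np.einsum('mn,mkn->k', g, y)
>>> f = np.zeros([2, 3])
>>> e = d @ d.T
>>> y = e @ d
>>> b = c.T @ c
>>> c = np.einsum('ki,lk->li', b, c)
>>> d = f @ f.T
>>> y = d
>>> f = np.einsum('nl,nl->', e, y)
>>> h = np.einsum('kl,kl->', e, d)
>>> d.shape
(2, 2)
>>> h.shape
()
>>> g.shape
(23, 17)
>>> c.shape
(7, 31)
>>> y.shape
(2, 2)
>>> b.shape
(31, 31)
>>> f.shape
()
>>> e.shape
(2, 2)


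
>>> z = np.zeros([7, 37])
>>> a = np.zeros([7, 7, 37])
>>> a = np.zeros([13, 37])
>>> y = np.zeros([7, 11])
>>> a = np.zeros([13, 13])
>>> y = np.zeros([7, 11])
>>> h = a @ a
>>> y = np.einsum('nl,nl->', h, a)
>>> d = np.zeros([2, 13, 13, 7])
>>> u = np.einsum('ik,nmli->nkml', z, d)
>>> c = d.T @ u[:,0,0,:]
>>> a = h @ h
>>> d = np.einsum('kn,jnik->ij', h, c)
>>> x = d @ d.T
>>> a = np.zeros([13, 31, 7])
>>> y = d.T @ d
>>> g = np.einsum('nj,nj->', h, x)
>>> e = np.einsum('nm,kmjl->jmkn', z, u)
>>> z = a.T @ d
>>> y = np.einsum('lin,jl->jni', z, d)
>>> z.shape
(7, 31, 7)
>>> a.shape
(13, 31, 7)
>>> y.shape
(13, 7, 31)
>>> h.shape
(13, 13)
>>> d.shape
(13, 7)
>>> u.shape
(2, 37, 13, 13)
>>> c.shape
(7, 13, 13, 13)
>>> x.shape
(13, 13)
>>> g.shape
()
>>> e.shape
(13, 37, 2, 7)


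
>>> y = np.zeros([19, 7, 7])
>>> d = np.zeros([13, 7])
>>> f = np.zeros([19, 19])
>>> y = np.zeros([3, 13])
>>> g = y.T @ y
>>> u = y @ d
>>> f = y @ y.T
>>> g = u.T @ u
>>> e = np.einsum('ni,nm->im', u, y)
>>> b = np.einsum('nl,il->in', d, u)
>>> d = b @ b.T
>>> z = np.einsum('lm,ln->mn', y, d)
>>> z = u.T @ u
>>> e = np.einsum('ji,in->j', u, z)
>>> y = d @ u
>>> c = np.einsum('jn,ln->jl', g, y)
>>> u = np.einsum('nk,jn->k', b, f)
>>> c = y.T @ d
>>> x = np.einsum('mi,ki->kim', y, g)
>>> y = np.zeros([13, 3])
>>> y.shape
(13, 3)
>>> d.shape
(3, 3)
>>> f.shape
(3, 3)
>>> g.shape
(7, 7)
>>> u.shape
(13,)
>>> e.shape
(3,)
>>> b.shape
(3, 13)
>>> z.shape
(7, 7)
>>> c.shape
(7, 3)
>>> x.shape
(7, 7, 3)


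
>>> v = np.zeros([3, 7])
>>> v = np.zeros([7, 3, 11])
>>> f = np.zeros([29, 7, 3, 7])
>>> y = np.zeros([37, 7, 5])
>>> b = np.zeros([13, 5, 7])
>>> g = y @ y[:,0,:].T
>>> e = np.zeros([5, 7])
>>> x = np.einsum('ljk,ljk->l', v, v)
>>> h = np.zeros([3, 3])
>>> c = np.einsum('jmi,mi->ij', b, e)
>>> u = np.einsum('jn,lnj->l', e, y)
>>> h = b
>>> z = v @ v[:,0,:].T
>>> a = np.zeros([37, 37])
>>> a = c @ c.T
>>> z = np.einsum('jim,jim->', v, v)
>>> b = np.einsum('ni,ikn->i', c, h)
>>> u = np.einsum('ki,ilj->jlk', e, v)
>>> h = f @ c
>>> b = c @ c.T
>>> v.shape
(7, 3, 11)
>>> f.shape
(29, 7, 3, 7)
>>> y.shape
(37, 7, 5)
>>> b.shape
(7, 7)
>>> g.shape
(37, 7, 37)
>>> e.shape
(5, 7)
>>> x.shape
(7,)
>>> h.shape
(29, 7, 3, 13)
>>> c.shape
(7, 13)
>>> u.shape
(11, 3, 5)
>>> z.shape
()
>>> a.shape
(7, 7)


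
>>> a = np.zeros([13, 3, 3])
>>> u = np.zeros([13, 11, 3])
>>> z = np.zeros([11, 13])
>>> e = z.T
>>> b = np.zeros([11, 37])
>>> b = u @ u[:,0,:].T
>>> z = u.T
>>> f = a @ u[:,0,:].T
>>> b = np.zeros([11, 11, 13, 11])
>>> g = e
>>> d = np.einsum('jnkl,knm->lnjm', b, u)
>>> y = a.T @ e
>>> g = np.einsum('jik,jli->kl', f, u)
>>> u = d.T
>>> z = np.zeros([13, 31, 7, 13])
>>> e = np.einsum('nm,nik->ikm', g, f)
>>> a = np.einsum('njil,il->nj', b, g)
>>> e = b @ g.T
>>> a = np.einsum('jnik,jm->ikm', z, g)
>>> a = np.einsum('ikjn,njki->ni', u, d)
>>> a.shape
(11, 3)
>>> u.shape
(3, 11, 11, 11)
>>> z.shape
(13, 31, 7, 13)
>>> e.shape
(11, 11, 13, 13)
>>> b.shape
(11, 11, 13, 11)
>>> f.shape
(13, 3, 13)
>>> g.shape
(13, 11)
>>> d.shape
(11, 11, 11, 3)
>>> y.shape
(3, 3, 11)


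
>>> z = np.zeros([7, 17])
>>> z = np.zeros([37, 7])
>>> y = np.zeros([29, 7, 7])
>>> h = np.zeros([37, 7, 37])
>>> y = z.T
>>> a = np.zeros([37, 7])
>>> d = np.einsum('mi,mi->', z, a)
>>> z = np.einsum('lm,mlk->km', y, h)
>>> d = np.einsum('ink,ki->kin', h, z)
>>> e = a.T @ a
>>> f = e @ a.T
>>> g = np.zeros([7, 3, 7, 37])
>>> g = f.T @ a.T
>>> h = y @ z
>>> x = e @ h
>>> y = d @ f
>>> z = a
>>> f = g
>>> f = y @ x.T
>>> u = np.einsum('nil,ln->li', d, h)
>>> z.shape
(37, 7)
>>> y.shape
(37, 37, 37)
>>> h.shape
(7, 37)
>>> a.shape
(37, 7)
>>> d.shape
(37, 37, 7)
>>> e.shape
(7, 7)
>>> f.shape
(37, 37, 7)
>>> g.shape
(37, 37)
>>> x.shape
(7, 37)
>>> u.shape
(7, 37)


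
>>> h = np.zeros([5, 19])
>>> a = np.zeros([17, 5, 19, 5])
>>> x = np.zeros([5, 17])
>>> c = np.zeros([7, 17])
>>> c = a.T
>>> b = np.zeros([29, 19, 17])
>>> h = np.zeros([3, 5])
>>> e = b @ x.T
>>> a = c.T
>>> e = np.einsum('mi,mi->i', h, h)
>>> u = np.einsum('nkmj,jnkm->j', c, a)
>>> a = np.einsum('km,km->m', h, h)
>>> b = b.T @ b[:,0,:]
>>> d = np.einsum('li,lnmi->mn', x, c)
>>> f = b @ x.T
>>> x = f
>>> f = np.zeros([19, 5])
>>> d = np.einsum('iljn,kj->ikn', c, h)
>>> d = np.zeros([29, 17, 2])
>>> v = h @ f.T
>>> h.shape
(3, 5)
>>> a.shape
(5,)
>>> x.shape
(17, 19, 5)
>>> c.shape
(5, 19, 5, 17)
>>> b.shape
(17, 19, 17)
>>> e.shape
(5,)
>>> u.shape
(17,)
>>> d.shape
(29, 17, 2)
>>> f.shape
(19, 5)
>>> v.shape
(3, 19)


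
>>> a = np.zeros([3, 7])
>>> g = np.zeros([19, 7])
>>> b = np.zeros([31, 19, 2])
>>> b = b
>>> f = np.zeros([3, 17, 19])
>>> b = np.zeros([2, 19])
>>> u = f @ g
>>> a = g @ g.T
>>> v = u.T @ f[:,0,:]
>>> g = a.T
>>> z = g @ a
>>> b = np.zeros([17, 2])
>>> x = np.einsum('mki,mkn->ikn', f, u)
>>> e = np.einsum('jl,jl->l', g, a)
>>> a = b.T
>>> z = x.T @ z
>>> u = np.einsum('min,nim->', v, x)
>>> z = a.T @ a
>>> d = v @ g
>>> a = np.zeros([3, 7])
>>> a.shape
(3, 7)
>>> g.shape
(19, 19)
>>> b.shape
(17, 2)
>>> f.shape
(3, 17, 19)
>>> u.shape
()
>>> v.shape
(7, 17, 19)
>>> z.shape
(17, 17)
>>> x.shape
(19, 17, 7)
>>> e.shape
(19,)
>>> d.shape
(7, 17, 19)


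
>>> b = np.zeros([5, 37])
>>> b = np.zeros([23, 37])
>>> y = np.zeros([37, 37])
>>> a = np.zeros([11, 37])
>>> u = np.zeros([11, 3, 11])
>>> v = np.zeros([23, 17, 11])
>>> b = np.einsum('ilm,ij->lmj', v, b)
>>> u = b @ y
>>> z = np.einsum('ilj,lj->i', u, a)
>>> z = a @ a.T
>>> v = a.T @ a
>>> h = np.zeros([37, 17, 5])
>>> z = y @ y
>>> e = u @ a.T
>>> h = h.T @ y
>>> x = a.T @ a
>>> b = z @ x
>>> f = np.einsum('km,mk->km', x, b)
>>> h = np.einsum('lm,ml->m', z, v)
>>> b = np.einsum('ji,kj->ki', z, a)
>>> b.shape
(11, 37)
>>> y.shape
(37, 37)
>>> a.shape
(11, 37)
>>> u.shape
(17, 11, 37)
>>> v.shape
(37, 37)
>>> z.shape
(37, 37)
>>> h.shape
(37,)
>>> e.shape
(17, 11, 11)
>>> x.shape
(37, 37)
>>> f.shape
(37, 37)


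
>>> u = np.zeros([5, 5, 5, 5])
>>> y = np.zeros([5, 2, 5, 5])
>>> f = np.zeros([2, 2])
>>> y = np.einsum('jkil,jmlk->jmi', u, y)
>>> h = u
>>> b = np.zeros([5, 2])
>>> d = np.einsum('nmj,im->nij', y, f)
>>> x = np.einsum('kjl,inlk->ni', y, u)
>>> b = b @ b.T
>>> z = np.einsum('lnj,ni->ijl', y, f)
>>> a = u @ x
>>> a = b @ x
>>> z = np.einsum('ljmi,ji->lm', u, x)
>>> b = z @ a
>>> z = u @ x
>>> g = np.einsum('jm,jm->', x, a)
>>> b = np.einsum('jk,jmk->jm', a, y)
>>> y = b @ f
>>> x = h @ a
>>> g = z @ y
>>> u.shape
(5, 5, 5, 5)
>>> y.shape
(5, 2)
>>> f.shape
(2, 2)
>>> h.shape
(5, 5, 5, 5)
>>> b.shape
(5, 2)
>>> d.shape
(5, 2, 5)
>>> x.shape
(5, 5, 5, 5)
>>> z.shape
(5, 5, 5, 5)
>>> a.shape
(5, 5)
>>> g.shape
(5, 5, 5, 2)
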